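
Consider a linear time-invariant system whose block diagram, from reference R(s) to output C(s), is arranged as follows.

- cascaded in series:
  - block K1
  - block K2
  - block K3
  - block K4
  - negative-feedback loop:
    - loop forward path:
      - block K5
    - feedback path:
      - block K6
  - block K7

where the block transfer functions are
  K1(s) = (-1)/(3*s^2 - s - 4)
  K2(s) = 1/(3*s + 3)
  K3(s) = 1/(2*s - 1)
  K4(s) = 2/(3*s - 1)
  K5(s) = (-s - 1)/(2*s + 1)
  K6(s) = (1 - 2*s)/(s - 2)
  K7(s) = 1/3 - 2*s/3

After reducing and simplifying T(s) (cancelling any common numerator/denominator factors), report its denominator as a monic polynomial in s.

Answer: s^5 - 7*s^4/6 - 59*s^3/36 + 14*s^2/9 + 25*s/36 - 1/3

Working:
Step 1. reduce the feedback loop with forward K5 and return K6; result (-s^2 + s + 2)/(4*s^2 - 2*s - 3)
Step 2. series reduction of K1, K2, K3, K4, [K5/(1+K5*K6)], K7; result (4 - 2*s)/(324*s^5 - 378*s^4 - 531*s^3 + 504*s^2 + 225*s - 108)
No further cancellation is possible in the step-2 result, so that is T(s). Its denominator becomes monic after dividing by the leading coefficient 324.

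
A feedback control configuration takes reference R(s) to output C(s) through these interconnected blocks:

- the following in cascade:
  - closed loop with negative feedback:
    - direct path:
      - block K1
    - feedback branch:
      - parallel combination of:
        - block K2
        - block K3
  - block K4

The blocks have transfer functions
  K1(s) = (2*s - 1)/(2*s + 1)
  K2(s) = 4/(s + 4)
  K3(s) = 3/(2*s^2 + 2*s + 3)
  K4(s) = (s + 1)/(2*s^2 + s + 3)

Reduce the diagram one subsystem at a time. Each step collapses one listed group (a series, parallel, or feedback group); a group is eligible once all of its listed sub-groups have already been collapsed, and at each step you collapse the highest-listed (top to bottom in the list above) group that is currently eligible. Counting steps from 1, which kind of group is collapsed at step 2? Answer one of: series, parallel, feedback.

Step 1. reduce the parallel group K2, K3
Step 2. feedback reduction of K1, (K2+K3)
Step 3. reduce the series chain [K1/(1+K1*(K2+K3))], K4
So the answer for step 2 is feedback.

Therefore the answer is feedback.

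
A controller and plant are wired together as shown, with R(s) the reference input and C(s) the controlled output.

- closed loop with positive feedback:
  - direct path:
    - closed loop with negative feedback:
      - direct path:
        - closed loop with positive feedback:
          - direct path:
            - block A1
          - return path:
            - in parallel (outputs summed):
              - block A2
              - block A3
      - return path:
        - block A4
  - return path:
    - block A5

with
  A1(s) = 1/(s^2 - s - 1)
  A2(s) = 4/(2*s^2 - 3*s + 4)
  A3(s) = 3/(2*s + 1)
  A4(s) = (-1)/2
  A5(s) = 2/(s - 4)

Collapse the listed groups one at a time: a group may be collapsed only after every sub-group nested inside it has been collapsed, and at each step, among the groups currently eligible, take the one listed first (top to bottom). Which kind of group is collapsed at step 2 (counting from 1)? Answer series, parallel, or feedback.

Step 1 - reduce the parallel group A2, A3
Step 2 - collapse the loop (A1 forward, (A2+A3) return)
Step 3 - reduce the feedback loop with forward [A1/(1-A1*(A2+A3))] and return A4
Step 4 - feedback reduction of [[A1/(1-A1*(A2+A3))]/(1+[A1/(1-A1*(A2+A3))]*A4)], A5
At step 2 the group reduced is feedback.

Therefore the answer is feedback.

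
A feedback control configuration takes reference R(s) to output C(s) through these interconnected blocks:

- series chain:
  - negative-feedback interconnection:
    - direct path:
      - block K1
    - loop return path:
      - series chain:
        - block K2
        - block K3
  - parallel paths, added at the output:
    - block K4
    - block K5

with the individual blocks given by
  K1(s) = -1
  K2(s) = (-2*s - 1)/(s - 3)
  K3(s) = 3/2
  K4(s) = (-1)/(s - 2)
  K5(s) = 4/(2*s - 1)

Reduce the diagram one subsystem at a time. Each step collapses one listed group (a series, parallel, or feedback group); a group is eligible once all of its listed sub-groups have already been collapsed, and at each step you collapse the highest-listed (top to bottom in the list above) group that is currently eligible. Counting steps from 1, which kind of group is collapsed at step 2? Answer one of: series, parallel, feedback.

Step 1 - multiply K2, K3 (series)
Step 2 - reduce the feedback loop with forward K1 and return (K2*K3)
Step 3 - reduce the parallel group K4, K5
Step 4 - cascade [K1/(1+K1*(K2*K3))], (K4+K5)
At step 2 the group reduced is feedback.

Answer: feedback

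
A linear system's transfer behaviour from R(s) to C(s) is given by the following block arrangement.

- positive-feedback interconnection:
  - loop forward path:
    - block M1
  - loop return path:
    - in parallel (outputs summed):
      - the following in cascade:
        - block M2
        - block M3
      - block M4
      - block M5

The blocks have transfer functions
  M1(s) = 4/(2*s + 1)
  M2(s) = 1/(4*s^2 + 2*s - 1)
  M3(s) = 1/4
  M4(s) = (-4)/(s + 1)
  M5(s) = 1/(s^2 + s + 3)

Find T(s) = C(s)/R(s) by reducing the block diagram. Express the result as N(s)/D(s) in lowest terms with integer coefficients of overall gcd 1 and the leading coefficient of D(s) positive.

First reduce the diagram to T(s).

Step 1: combine M2, M3 in series; result 1/(16*s^2 + 8*s - 4)
Step 2: parallel reduction of (M2*M3), M4, M5; result (-64*s^4 - 79*s^3 - 182*s^2 - 72*s + 47)/(16*s^5 + 40*s^4 + 76*s^3 + 72*s^2 + 8*s - 12)
Step 3: close the feedback loop around M1, ((M2*M3)+M4+M5): this yields T(s), and no further normalization is needed

Answer: (8*s^5 + 20*s^4 + 38*s^3 + 36*s^2 + 4*s - 6)/(4*s^6 + 12*s^5 + 56*s^4 + 67*s^3 + 102*s^2 + 34*s - 25)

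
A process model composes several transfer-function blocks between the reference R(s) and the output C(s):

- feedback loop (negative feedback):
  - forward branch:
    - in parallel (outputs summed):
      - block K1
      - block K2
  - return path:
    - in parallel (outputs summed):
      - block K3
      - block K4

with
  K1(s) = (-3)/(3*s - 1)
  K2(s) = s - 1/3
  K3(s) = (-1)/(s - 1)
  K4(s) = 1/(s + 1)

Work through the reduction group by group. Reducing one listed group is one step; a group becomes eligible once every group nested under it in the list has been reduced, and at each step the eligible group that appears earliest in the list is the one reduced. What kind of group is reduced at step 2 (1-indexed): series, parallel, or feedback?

Reducing step by step:

[1] add K1, K2 (parallel)
[2] parallel reduction of K3, K4
[3] close the feedback loop around (K1+K2), (K3+K4)
The group at step 2 is a parallel group.

Answer: parallel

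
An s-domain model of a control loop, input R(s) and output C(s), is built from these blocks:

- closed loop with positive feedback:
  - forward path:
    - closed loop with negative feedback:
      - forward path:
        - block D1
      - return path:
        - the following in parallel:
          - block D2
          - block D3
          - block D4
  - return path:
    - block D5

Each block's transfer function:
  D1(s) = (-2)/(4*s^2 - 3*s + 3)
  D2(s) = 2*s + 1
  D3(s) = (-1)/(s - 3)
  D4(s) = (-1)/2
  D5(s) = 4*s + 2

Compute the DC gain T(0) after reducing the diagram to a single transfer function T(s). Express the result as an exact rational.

First reduce the diagram to T(s).

[1] parallel reduction of D2, D3, D4 gives (4*s^2 - 11*s - 5)/(2*s - 6)
[2] close the feedback loop around D1, (D2+D3+D4) gives (6 - 2*s)/(4*s^3 - 19*s^2 + 23*s - 4)
[3] reduce the feedback loop with forward [D1/(1+D1*(D2+D3+D4))] and return D5 gives (6 - 2*s)/(4*s^3 - 11*s^2 + 3*s - 16)
Evaluating the step-3 result (the overall T(s)) at s = 0 gives T(0) = 6/(-16) = -3/8.

Answer: -3/8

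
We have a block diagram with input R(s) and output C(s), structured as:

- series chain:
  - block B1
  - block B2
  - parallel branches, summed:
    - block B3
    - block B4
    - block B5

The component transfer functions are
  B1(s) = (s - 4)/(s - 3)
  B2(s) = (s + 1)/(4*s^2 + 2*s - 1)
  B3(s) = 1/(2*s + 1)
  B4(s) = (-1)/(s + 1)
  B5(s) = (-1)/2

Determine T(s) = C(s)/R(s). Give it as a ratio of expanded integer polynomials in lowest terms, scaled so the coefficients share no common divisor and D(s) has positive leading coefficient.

Answer: (-2*s^3 + 3*s^2 + 19*s + 4)/(16*s^4 - 32*s^3 - 48*s^2 - 2*s + 6)

Working:
[1] sum the parallel branches B3, B4, B5: (-2*s^2 - 5*s - 1)/(4*s^2 + 6*s + 2)
[2] reduce the series chain B1, B2, (B3+B4+B5) - this is the overall T(s), already in the required normalized form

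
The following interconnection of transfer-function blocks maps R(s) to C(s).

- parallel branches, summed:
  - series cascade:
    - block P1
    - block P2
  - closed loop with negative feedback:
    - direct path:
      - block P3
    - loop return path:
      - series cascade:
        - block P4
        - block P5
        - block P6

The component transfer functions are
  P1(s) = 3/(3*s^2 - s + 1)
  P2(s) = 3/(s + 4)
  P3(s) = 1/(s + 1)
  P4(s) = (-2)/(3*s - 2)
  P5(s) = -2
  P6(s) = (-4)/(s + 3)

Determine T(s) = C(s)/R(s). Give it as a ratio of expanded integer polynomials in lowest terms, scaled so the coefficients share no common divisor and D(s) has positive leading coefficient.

(1) combine P1, P2 in series = 9/(3*s^3 + 11*s^2 - 3*s + 4)
(2) multiply P4, P5, P6 (series) = (-16)/(3*s^2 + 7*s - 6)
(3) collapse the loop (P3 forward, (P4*P5*P6) return) = (3*s^2 + 7*s - 6)/(3*s^3 + 10*s^2 + s - 22)
(4) combine (P1*P2), [P3/(1+P3*(P4*P5*P6))] in parallel: this yields T(s), and no further normalization is needed

Hence the answer: (9*s^5 + 54*s^4 + 77*s^3 + 15*s^2 + 55*s - 222)/(9*s^6 + 63*s^5 + 104*s^4 - 73*s^3 - 205*s^2 + 70*s - 88)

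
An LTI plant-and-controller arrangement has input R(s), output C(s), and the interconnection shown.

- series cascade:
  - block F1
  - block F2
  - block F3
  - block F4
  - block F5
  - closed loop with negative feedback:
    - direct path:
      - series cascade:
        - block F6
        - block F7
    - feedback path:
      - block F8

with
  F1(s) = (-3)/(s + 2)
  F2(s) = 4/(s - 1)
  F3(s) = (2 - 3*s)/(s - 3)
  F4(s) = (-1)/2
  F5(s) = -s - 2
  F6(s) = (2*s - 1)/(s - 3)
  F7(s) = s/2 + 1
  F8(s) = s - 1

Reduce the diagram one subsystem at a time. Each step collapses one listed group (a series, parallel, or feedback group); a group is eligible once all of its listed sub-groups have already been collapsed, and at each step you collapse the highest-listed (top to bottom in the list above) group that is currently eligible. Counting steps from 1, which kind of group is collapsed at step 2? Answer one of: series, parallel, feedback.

1. combine F6, F7 in series
2. close the feedback loop around (F6*F7), F8
3. combine F1, F2, F3, F4, F5, [(F6*F7)/(1+(F6*F7)*F8)] in series
The group at step 2 is a feedback group.

Hence the answer: feedback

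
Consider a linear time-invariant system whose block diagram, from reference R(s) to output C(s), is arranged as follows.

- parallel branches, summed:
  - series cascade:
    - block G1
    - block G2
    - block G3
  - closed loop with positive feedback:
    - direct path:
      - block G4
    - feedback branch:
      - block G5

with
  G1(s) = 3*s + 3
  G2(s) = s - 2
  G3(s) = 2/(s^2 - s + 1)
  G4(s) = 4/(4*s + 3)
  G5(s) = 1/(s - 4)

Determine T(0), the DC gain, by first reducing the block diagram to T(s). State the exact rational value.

Step 1: combine G1, G2, G3 in series -> (6*s^2 - 6*s - 12)/(s^2 - s + 1)
Step 2: collapse the loop (G4 forward, G5 return) -> (4*s - 16)/(4*s^2 - 13*s - 16)
Step 3: combine (G1*G2*G3), [G4/(1-G4*G5)] in parallel -> (24*s^4 - 98*s^3 - 86*s^2 + 272*s + 176)/(4*s^4 - 17*s^3 + s^2 + 3*s - 16)
Evaluating the step-3 result (the overall T(s)) at s = 0 gives T(0) = 176/(-16) = -11.

Therefore the answer is -11.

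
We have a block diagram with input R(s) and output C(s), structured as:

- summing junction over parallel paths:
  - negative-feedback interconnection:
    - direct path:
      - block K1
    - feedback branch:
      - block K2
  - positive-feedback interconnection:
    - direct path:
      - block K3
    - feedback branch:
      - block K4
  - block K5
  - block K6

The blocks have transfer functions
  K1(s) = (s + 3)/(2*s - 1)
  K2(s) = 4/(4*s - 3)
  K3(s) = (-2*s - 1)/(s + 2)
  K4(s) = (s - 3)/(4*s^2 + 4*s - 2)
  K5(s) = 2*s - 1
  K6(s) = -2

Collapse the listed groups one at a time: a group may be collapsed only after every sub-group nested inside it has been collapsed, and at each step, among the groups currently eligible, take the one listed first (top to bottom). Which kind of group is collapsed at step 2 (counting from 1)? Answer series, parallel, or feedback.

[1] collapse the loop (K1 forward, K2 return)
[2] collapse the loop (K3 forward, K4 return)
[3] parallel reduction of [K1/(1+K1*K2)], [K3/(1-K3*K4)], K5, K6
So the answer for step 2 is feedback.

Final answer: feedback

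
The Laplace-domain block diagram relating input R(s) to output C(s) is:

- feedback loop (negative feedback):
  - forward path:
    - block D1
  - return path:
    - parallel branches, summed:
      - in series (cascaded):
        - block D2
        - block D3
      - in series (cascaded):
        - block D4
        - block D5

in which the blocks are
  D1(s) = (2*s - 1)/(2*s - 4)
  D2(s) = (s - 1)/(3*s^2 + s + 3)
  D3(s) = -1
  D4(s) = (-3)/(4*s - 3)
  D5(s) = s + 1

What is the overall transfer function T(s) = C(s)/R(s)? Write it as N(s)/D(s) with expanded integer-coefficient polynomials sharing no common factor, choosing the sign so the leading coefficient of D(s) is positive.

Step 1 - multiply D2, D3 (series) -> (1 - s)/(3*s^2 + s + 3)
Step 2 - combine D4, D5 in series -> (-3*s - 3)/(4*s - 3)
Step 3 - parallel reduction of (D2*D3), (D4*D5) -> (-9*s^3 - 16*s^2 - 5*s - 12)/(12*s^3 - 5*s^2 + 9*s - 9)
Step 4 - collapse the loop (D1 forward, ((D2*D3)+(D4*D5)) return): this yields T(s), and no further normalization is needed

Hence the answer: (24*s^4 - 22*s^3 + 23*s^2 - 27*s + 9)/(6*s^4 - 81*s^3 + 44*s^2 - 73*s + 48)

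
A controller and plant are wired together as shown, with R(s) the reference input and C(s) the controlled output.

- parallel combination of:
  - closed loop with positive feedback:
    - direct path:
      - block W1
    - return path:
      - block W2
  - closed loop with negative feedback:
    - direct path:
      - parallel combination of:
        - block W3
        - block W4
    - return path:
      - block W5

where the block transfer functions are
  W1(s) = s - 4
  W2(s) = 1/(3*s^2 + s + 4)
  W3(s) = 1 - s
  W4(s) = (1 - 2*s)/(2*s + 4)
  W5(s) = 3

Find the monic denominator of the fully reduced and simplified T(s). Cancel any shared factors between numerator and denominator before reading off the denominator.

Answer: s^4 + 5*s^3/3 - s^2/2 + 40*s/9 - 76/9

Working:
Step 1. collapse the loop (W1 forward, W2 return) -> (3*s^3 - 11*s^2 - 16)/(3*s^2 + 8)
Step 2. combine W3, W4 in parallel -> (-2*s^2 - 4*s + 5)/(2*s + 4)
Step 3. apply the feedback formula to (W3+W4), W5 -> (2*s^2 + 4*s - 5)/(6*s^2 + 10*s - 19)
Step 4. reduce the parallel group [W1/(1-W1*W2)], [(W3+W4)/(1+(W3+W4)*W5)] -> (18*s^5 - 30*s^4 - 155*s^3 + 114*s^2 - 128*s + 264)/(18*s^4 + 30*s^3 - 9*s^2 + 80*s - 152)
No further cancellation is possible in the step-4 result, so that is T(s). Its denominator becomes monic after dividing by the leading coefficient 18.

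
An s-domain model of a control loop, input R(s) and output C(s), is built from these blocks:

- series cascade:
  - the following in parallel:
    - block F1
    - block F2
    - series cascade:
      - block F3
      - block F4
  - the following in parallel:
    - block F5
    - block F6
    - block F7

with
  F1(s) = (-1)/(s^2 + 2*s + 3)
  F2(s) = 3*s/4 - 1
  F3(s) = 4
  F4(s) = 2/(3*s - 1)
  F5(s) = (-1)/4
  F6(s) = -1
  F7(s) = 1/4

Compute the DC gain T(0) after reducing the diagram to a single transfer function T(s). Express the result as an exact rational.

[1] multiply F3, F4 (series) gives 8/(3*s - 1)
[2] add F1, F2, (F3*F4) (parallel) gives (9*s^4 + 3*s^3 + 33*s^2 + 15*s + 112)/(12*s^3 + 20*s^2 + 28*s - 12)
[3] combine F5, F6, F7 in parallel gives -1
[4] reduce the series chain (F1+F2+(F3*F4)), (F5+F6+F7) gives (-9*s^4 - 3*s^3 - 33*s^2 - 15*s - 112)/(12*s^3 + 20*s^2 + 28*s - 12)
DC gain: substitute s = 0 into T(s) from step 4: T(0) = -112/(-12) = 28/3.

Final answer: 28/3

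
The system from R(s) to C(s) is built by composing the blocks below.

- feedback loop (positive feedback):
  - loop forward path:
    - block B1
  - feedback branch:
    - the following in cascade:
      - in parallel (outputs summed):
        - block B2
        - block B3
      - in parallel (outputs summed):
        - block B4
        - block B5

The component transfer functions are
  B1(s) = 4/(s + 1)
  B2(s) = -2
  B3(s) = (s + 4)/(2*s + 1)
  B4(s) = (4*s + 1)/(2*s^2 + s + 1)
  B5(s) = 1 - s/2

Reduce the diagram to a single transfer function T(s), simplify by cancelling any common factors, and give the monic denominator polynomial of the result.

Step 1: combine B2, B3 in parallel: (2 - 3*s)/(2*s + 1)
Step 2: reduce the parallel group B4, B5: (-2*s^3 + 3*s^2 + 9*s + 4)/(4*s^2 + 2*s + 2)
Step 3: reduce the series chain (B2+B3), (B4+B5): (6*s^4 - 13*s^3 - 21*s^2 + 6*s + 8)/(8*s^3 + 8*s^2 + 6*s + 2)
Step 4: collapse the loop (B1 forward, ((B2+B3)*(B4+B5)) return): (-16*s^3 - 16*s^2 - 12*s - 4)/(8*s^4 - 34*s^3 - 49*s^2 + 8*s + 15)
The result of step 4 is T(s) in lowest terms. Its denominator has leading coefficient 8; dividing the denominator through by 8 makes it monic.

Final answer: s^4 - 17*s^3/4 - 49*s^2/8 + s + 15/8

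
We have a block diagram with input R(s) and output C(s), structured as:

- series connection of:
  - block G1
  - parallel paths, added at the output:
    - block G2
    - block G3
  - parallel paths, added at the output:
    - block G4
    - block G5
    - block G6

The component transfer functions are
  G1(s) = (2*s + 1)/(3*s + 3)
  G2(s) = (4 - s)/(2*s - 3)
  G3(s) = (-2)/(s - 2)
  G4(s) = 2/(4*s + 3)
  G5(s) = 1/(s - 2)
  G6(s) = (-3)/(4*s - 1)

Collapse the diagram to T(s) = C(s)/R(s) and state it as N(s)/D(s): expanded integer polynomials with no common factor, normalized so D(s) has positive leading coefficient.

Step 1 - sum the parallel branches G2, G3 = (-s^2 + 2*s - 2)/(2*s^2 - 7*s + 6)
Step 2 - combine G4, G5, G6 in parallel = (12*s^2 + 5*s + 19)/(16*s^3 - 24*s^2 - 19*s + 6)
Step 3 - multiply G1, (G2+G3), (G4+G5+G6) (series); the result is T(s) itself (integer coefficients, no common factor, positive leading denominator coefficient)

Therefore the answer is (-24*s^5 + 26*s^4 - 47*s^3 + 23*s^2 - 48*s - 38)/(96*s^6 - 384*s^5 + 198*s^4 + 681*s^3 - 465*s^2 - 360*s + 108).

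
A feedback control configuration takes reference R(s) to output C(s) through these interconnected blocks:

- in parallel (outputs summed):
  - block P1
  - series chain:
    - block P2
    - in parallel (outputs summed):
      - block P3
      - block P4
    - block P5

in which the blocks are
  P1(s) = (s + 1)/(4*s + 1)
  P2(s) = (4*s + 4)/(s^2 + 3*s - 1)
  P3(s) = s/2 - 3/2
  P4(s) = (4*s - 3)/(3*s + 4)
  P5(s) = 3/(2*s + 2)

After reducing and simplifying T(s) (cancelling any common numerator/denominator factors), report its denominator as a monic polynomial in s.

(1) sum the parallel branches P3, P4: (3*s^2 + 3*s - 18)/(6*s + 8)
(2) combine P2, (P3+P4), P5 in series: (9*s^2 + 9*s - 54)/(3*s^3 + 13*s^2 + 9*s - 4)
(3) combine P1, (P2*(P3+P4)*P5) in parallel: (3*s^4 + 52*s^3 + 67*s^2 - 202*s - 58)/(12*s^4 + 55*s^3 + 49*s^2 - 7*s - 4)
Step 3 gives the fully reduced T(s), with no common factor left to cancel. The denominator's leading coefficient is 12, so divide each of its coefficients by 12 to get the monic form.

Final answer: s^4 + 55*s^3/12 + 49*s^2/12 - 7*s/12 - 1/3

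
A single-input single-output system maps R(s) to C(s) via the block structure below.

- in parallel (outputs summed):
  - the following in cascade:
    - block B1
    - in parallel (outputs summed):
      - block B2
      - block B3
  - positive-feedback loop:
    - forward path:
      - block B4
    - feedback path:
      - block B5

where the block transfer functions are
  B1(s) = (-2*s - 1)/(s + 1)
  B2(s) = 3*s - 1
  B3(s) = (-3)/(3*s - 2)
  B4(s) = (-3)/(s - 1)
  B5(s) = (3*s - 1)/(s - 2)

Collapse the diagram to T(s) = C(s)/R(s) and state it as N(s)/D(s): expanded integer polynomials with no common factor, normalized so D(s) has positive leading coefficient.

[1] parallel reduction of B2, B3; result (9*s^2 - 9*s - 1)/(3*s - 2)
[2] cascade B1, (B2+B3); result (-18*s^3 + 9*s^2 + 11*s + 1)/(3*s^2 + s - 2)
[3] apply the feedback formula to B4, B5; result (6 - 3*s)/(s^2 + 6*s - 1)
[4] reduce the parallel group (B1*(B2+B3)), [B4/(1-B4*B5)], giving the overall T(s)

Final answer: (-18*s^5 - 99*s^4 + 74*s^3 + 73*s^2 + 7*s - 13)/(3*s^4 + 19*s^3 + s^2 - 13*s + 2)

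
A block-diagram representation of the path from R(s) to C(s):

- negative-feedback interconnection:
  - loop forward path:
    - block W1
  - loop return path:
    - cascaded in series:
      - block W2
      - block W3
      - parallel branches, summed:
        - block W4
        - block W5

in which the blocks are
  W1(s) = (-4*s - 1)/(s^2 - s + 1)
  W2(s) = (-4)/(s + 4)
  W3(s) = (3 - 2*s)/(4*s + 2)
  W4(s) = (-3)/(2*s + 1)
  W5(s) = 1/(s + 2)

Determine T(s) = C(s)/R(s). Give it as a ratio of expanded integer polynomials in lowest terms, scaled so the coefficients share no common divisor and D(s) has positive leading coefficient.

Answer: (-16*s^5 - 116*s^4 - 256*s^3 - 209*s^2 - 70*s - 8)/(4*s^6 + 24*s^5 + 33*s^4 + 25*s^3 + 87*s^2 - 76*s - 22)

Working:
Step 1. sum the parallel branches W4, W5: (-s - 5)/(2*s^2 + 5*s + 2)
Step 2. combine W2, W3, (W4+W5) in series: (-4*s^2 - 14*s + 30)/(4*s^4 + 28*s^3 + 57*s^2 + 38*s + 8)
Step 3. close the feedback loop around W1, (W2*W3*(W4+W5)), giving the overall T(s)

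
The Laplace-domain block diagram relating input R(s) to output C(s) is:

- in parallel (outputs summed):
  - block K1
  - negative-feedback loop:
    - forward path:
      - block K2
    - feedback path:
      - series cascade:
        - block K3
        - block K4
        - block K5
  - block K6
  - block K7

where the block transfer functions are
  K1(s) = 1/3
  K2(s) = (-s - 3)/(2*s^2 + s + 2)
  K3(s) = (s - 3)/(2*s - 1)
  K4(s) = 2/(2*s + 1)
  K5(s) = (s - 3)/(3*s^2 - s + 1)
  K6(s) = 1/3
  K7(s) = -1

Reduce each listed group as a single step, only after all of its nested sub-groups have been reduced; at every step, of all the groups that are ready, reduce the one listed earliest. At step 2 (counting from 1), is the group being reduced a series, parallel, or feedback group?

[1] reduce the series chain K3, K4, K5
[2] reduce the feedback loop with forward K2 and return (K3*K4*K5)
[3] add K1, [K2/(1+K2*(K3*K4*K5))], K6, K7 (parallel)
The group at step 2 is a feedback group.

Final answer: feedback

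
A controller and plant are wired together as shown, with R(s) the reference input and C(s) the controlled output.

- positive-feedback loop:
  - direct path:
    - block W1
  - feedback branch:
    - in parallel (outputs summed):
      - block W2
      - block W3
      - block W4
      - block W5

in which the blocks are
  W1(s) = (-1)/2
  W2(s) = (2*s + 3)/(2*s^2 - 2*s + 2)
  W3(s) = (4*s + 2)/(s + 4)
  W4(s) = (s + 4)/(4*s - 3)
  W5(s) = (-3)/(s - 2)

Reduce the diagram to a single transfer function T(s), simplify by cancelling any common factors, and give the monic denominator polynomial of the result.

Step 1 - sum the parallel branches W2, W3, W4, W5: (34*s^5 - 110*s^4 + 66*s^3 - 39*s^2 - 172*s + 104)/(8*s^5 + 2*s^4 - 78*s^3 + 134*s^2 - 124*s + 48)
Step 2 - close the feedback loop around W1, (W2+W3+W4+W5): (-8*s^5 - 2*s^4 + 78*s^3 - 134*s^2 + 124*s - 48)/(50*s^5 - 106*s^4 - 90*s^3 + 229*s^2 - 420*s + 200)
The result of step 2 is T(s) in lowest terms. Its denominator has leading coefficient 50; dividing the denominator through by 50 makes it monic.

Answer: s^5 - 53*s^4/25 - 9*s^3/5 + 229*s^2/50 - 42*s/5 + 4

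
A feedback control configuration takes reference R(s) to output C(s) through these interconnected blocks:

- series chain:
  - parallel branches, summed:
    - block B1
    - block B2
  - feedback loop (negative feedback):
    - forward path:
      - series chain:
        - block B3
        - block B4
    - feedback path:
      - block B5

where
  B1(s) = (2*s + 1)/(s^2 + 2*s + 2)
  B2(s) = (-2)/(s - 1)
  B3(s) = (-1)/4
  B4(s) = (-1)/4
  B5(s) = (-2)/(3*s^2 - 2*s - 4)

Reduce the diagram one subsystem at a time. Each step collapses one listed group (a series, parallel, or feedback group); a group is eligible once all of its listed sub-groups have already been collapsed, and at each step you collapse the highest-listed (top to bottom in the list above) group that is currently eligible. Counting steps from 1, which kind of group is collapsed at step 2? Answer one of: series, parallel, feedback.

Step 1 - add B1, B2 (parallel)
Step 2 - multiply B3, B4 (series)
Step 3 - close the feedback loop around (B3*B4), B5
Step 4 - combine (B1+B2), [(B3*B4)/(1+(B3*B4)*B5)] in series
The group at step 2 is a series group.

Hence the answer: series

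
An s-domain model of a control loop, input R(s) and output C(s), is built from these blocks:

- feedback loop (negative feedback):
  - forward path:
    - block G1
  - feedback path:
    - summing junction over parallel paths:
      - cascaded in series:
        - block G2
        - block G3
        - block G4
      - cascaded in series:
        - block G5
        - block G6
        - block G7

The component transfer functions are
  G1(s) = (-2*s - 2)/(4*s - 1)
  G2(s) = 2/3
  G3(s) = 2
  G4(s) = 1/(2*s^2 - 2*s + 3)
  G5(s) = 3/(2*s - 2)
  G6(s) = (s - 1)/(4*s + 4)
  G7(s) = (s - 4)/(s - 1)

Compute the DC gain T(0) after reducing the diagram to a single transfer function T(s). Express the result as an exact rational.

Answer: 9/22

Working:
[1] cascade G2, G3, G4: 4/(6*s^2 - 6*s + 9)
[2] combine G5, G6, G7 in series: (3*s - 12)/(8*s^2 - 8)
[3] reduce the parallel group (G2*G3*G4), (G5*G6*G7): (18*s^3 - 58*s^2 + 99*s - 140)/(48*s^4 - 48*s^3 + 24*s^2 + 48*s - 72)
[4] collapse the loop (G1 forward, ((G2*G3*G4)+(G5*G6*G7)) return): (-48*s^4 + 48*s^3 - 24*s^2 - 48*s + 72)/(96*s^4 - 234*s^3 + 346*s^2 - 303*s + 176)
Evaluating the step-4 result (the overall T(s)) at s = 0 gives T(0) = 72/176 = 9/22.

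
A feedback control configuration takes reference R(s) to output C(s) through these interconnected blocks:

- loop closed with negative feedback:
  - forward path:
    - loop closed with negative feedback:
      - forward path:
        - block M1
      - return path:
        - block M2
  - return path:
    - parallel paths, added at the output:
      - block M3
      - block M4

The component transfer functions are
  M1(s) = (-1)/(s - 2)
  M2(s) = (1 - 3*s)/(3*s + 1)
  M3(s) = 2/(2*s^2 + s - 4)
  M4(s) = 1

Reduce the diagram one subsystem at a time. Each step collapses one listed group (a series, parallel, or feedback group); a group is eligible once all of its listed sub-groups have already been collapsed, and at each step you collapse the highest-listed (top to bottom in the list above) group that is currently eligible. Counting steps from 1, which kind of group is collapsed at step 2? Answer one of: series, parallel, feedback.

Step 1. apply the feedback formula to M1, M2
Step 2. add M3, M4 (parallel)
Step 3. collapse the loop ([M1/(1+M1*M2)] forward, (M3+M4) return)
So the answer for step 2 is parallel.

Therefore the answer is parallel.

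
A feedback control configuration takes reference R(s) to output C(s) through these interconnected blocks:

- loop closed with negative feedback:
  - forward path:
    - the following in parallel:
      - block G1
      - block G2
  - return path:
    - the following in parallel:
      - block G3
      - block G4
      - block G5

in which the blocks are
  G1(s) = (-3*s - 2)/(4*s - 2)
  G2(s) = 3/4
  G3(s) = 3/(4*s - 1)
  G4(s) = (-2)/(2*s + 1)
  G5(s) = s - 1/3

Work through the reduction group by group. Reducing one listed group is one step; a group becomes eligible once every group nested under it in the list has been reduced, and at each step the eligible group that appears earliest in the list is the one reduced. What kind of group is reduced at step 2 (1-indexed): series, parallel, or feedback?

Reducing step by step:

(1) parallel reduction of G1, G2
(2) add G3, G4, G5 (parallel)
(3) feedback reduction of (G1+G2), (G3+G4+G5)
The group at step 2 is a parallel group.

Answer: parallel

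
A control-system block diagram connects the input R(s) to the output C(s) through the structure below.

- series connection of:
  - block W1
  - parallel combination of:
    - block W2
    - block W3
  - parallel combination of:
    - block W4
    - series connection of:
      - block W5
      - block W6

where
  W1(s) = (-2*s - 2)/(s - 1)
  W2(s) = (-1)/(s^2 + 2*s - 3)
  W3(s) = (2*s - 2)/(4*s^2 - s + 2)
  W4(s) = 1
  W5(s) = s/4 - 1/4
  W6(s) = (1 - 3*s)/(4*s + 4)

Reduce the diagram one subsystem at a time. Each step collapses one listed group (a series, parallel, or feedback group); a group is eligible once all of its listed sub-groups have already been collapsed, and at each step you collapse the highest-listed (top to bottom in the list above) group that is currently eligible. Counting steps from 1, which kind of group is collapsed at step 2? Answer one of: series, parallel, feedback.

Step 1: parallel reduction of W2, W3
Step 2: reduce the series chain W5, W6
Step 3: add W4, (W5*W6) (parallel)
Step 4: multiply W1, (W2+W3), (W4+(W5*W6)) (series)
At step 2 the group reduced is series.

Final answer: series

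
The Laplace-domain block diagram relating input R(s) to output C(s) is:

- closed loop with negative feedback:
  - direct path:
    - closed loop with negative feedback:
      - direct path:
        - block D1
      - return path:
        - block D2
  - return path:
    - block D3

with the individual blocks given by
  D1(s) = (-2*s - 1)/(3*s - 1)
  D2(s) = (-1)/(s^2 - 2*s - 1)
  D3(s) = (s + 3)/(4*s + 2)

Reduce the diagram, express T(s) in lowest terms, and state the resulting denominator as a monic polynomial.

First reduce the diagram to T(s).

Step 1: collapse the loop (D1 forward, D2 return); result (-2*s^3 + 3*s^2 + 4*s + 1)/(3*s^3 - 7*s^2 + s + 2)
Step 2: apply the feedback formula to [D1/(1+D1*D2)], D3; result (-4*s^3 + 6*s^2 + 8*s + 2)/(5*s^3 - 15*s^2 + 9*s + 7)
The result of step 2 is T(s) in lowest terms. Its denominator has leading coefficient 5; dividing the denominator through by 5 makes it monic.

Answer: s^3 - 3*s^2 + 9*s/5 + 7/5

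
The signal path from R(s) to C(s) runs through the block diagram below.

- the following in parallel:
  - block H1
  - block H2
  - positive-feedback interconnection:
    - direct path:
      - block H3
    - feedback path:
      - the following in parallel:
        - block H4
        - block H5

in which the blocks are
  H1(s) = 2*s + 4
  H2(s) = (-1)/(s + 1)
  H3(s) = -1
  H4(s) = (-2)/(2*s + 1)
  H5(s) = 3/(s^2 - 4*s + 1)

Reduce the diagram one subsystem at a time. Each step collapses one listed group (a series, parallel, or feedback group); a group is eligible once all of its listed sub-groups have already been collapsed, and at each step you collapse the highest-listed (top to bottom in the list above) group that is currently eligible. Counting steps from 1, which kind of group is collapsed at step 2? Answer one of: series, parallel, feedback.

Reducing step by step:

Step 1. sum the parallel branches H4, H5
Step 2. reduce the feedback loop with forward H3 and return (H4+H5)
Step 3. parallel reduction of H1, H2, [H3/(1-H3*(H4+H5))]
Step 2 collapses a feedback group.

Answer: feedback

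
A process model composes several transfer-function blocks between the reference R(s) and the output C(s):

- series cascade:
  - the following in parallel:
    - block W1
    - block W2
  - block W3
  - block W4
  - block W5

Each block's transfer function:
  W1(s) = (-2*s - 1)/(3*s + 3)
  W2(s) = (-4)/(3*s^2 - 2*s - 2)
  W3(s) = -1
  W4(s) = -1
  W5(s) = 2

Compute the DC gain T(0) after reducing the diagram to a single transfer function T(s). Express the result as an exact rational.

Step 1. reduce the parallel group W1, W2: (-6*s^3 + s^2 - 6*s - 10)/(9*s^3 + 3*s^2 - 12*s - 6)
Step 2. combine (W1+W2), W3, W4, W5 in series: (-12*s^3 + 2*s^2 - 12*s - 20)/(9*s^3 + 3*s^2 - 12*s - 6)
Evaluating the step-2 result (the overall T(s)) at s = 0 gives T(0) = -20/(-6) = 10/3.

Hence the answer: 10/3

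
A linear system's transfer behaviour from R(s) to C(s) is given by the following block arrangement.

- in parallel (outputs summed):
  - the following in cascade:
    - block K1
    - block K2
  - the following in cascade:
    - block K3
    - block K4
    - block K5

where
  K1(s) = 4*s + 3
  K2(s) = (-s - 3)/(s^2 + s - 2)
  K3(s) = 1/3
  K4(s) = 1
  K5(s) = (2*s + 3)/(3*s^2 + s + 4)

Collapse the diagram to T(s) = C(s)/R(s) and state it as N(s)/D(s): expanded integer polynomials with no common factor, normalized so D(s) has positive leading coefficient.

Step 1: multiply K1, K2 (series) -> (-4*s^2 - 15*s - 9)/(s^2 + s - 2)
Step 2: reduce the series chain K3, K4, K5 -> (2*s + 3)/(9*s^2 + 3*s + 12)
Step 3: sum the parallel branches (K1*K2), (K3*K4*K5), which is the overall transfer function T(s) = C(s)/R(s) in lowest terms

Hence the answer: (-36*s^4 - 145*s^3 - 169*s^2 - 208*s - 114)/(9*s^4 + 12*s^3 - 3*s^2 + 6*s - 24)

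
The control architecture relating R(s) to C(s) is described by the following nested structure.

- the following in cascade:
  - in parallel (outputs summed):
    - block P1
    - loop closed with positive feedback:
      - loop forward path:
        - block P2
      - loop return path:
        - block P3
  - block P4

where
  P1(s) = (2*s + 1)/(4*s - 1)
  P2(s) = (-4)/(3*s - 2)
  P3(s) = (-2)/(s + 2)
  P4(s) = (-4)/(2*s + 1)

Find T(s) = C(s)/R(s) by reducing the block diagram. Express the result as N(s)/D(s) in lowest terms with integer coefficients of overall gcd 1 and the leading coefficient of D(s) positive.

Reducing step by step:

Step 1 - collapse the loop (P2 forward, P3 return); result (-4*s - 8)/(3*s^2 + 4*s - 12)
Step 2 - reduce the parallel group P1, [P2/(1-P2*P3)]; result (6*s^3 - 5*s^2 - 48*s - 4)/(12*s^3 + 13*s^2 - 52*s + 12)
Step 3 - series reduction of (P1+[P2/(1-P2*P3)]), P4; the result is T(s) itself (integer coefficients, no common factor, positive leading denominator coefficient)

Answer: (-24*s^3 + 20*s^2 + 192*s + 16)/(24*s^4 + 38*s^3 - 91*s^2 - 28*s + 12)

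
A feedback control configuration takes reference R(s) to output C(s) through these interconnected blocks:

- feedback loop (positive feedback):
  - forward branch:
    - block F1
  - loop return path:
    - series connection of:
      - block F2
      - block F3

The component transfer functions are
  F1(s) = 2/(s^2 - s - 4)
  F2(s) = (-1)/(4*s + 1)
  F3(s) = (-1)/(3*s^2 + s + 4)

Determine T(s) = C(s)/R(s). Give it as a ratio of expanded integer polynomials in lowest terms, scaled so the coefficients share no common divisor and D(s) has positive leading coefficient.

Answer: (24*s^3 + 14*s^2 + 34*s + 8)/(12*s^5 - 5*s^4 - 38*s^3 - 41*s^2 - 72*s - 18)

Working:
[1] series reduction of F2, F3 = 1/(12*s^3 + 7*s^2 + 17*s + 4)
[2] collapse the loop (F1 forward, (F2*F3) return), giving the overall T(s)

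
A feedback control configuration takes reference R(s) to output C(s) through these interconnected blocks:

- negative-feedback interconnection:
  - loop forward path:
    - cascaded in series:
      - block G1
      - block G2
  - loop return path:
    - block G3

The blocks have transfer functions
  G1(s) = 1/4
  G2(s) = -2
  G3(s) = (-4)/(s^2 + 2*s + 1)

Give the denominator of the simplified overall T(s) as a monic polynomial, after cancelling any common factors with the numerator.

Reducing step by step:

(1) series reduction of G1, G2 gives (-1)/2
(2) feedback reduction of (G1*G2), G3 gives (-s^2 - 2*s - 1)/(2*s^2 + 4*s + 6)
That last expression is T(s), already simplified. Scaling its denominator by 1/2 (the reciprocal of the leading coefficient) yields the monic denominator.

Answer: s^2 + 2*s + 3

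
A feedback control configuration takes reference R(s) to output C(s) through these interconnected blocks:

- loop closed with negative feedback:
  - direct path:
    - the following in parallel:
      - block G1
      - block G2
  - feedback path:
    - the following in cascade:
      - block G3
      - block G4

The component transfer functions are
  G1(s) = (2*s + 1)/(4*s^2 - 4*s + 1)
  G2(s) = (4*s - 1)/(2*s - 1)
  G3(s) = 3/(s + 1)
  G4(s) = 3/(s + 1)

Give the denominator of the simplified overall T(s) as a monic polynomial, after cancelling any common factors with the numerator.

First reduce the diagram to T(s).

Step 1. add G1, G2 (parallel), giving (8*s^2 - 4*s + 2)/(4*s^2 - 4*s + 1)
Step 2. reduce the series chain G3, G4, giving 9/(s^2 + 2*s + 1)
Step 3. collapse the loop ((G1+G2) forward, (G3*G4) return), giving (8*s^4 + 12*s^3 + 2*s^2 + 2)/(4*s^4 + 4*s^3 + 69*s^2 - 38*s + 19)
T(s) is the step-3 result (common factors already cancelled). Leading coefficient of the denominator: 4. Divide through by 4 for the monic polynomial.

Answer: s^4 + s^3 + 69*s^2/4 - 19*s/2 + 19/4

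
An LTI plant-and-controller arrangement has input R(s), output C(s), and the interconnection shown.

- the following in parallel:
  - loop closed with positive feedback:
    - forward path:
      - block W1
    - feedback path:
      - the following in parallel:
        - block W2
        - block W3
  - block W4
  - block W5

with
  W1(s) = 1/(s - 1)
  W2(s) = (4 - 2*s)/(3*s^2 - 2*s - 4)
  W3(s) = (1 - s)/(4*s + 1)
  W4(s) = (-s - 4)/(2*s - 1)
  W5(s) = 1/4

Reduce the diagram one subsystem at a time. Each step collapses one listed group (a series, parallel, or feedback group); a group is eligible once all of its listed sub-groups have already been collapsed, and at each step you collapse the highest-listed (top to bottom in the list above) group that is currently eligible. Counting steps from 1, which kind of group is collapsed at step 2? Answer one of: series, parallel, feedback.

Reducing step by step:

Step 1. combine W2, W3 in parallel
Step 2. apply the feedback formula to W1, (W2+W3)
Step 3. sum the parallel branches [W1/(1-W1*(W2+W3))], W4, W5
So the answer for step 2 is feedback.

Answer: feedback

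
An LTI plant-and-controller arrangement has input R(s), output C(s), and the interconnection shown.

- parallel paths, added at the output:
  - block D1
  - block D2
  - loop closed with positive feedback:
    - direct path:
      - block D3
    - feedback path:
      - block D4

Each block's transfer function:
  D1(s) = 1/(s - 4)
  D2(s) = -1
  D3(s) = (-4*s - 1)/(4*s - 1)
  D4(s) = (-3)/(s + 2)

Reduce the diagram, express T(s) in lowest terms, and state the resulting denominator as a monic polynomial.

(1) reduce the feedback loop with forward D3 and return D4 -> (-4*s^2 - 9*s - 2)/(4*s^2 - 5*s - 5)
(2) sum the parallel branches D1, D2, [D3/(1-D3*D4)] -> (-8*s^3 + 32*s^2 + 14*s - 17)/(4*s^3 - 21*s^2 + 15*s + 20)
That last expression is T(s), already simplified. Scaling its denominator by 1/4 (the reciprocal of the leading coefficient) yields the monic denominator.

Hence the answer: s^3 - 21*s^2/4 + 15*s/4 + 5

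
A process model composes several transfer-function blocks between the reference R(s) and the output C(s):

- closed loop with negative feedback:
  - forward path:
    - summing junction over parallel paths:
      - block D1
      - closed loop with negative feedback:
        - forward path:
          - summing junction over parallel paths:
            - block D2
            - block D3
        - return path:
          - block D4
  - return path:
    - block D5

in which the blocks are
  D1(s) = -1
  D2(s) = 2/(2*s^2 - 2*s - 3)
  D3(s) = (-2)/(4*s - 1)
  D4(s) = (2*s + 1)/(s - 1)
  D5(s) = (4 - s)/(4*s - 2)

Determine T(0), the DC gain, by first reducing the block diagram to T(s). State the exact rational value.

(1) combine D2, D3 in parallel -> (-4*s^2 + 12*s + 4)/(8*s^3 - 10*s^2 - 10*s + 3)
(2) feedback reduction of (D2+D3), D4 -> (-4*s^3 + 16*s^2 - 8*s - 4)/(8*s^4 - 26*s^3 + 20*s^2 + 33*s + 1)
(3) add D1, [(D2+D3)/(1+(D2+D3)*D4)] (parallel) -> (-8*s^4 + 22*s^3 - 4*s^2 - 41*s - 5)/(8*s^4 - 26*s^3 + 20*s^2 + 33*s + 1)
(4) apply the feedback formula to (D1+[(D2+D3)/(1+(D2+D3)*D4)]), D5 -> (-32*s^5 + 104*s^4 - 60*s^3 - 156*s^2 + 62*s + 10)/(40*s^5 - 174*s^4 + 224*s^3 + 117*s^2 - 221*s - 22)
DC gain: substitute s = 0 into T(s) from step 4: T(0) = 10/(-22) = -5/11.

Therefore the answer is -5/11.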